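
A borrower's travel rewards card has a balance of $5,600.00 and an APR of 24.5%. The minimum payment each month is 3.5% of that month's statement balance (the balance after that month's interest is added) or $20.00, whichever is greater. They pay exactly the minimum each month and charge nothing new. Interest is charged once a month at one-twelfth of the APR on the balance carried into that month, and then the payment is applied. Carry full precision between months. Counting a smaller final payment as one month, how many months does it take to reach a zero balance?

Monthly rate r = 24.5%/12 = 2.04167% = 0.0204167.
While 3.5% of the post-interest balance exceeds $20.00, each month B ← (B·(1+r))·(1 − 0.035), i.e. B shrinks by the factor (1+r)·0.965 = 0.9847.
This holds for months 1–150. Entering month 151 the balance is $554.52; 3.5% of the post-interest balance is now below $20.00, so the flat $20.00 minimum applies from here.
From month 151 a fixed $20.00 at rate r clears $554.52 in 42 more payments. Total: 150 + 42 = 192 months.

192 months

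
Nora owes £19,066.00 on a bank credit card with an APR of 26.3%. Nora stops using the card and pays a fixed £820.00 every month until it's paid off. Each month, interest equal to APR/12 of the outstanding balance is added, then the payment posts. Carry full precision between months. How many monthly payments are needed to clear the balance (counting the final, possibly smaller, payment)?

33 months

Monthly rate r = 26.3%/12 = 2.19167% = 0.0219167.
Recurrence: B ← B·(1+r) − £820.00.
Month 1: interest £417.86; balance after payment £18,663.86.
Month 2: interest £409.05; balance after payment £18,252.91.
Closed form: n = −ln(1 − rB₀/P)/ln(1+r) = −ln(0.49041)/ln(1.02192) ≈ 32.865, so the balance reaches zero during payment 33.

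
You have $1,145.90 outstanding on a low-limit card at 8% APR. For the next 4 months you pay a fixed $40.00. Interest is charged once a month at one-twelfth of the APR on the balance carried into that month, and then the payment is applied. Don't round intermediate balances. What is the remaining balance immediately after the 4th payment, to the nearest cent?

Monthly rate r = 8%/12 = 0.666667% = 0.00666667.
Each month: B ← B·(1+r) − $40.00.
Month 1: interest $7.64; balance after payment $1,113.54.
Month 2: interest $7.42; balance after payment $1,080.96.
Month 3: interest $7.21; balance after payment $1,048.17.
Month 4: interest $6.99; balance after payment $1,015.16.

$1,015.16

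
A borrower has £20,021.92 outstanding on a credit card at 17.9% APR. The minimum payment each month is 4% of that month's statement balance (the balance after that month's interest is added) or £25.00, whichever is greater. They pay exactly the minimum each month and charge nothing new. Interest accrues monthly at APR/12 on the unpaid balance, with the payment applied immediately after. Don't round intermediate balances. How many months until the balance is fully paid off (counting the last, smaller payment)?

Monthly rate r = 17.9%/12 = 1.49167% = 0.0149167.
While 4% of the post-interest balance exceeds £25.00, each month B ← (B·(1+r))·(1 − 0.04), i.e. B shrinks by the factor (1+r)·0.96 = 0.97432.
This holds for months 1–134. Entering month 135 the balance is £613.09; 4% of the post-interest balance is now below £25.00, so the flat £25.00 minimum applies from here.
From month 135 a fixed £25.00 at rate r clears £613.09 in 31 more payments. Total: 134 + 31 = 165 months.

165 months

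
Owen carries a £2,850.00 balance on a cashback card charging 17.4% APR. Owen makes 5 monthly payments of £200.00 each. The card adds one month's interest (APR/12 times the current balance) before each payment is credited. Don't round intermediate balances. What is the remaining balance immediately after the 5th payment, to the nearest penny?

£2,033.28

Monthly rate r = 17.4%/12 = 1.45% = 0.0145.
Each month: B ← B·(1+r) − £200.00.
Month 1: interest £41.32; balance after payment £2,691.32.
Month 2: interest £39.02; balance after payment £2,530.35.
Month 3: interest £36.69; balance after payment £2,367.04.
Month 4: interest £34.32; balance after payment £2,201.36.
Month 5: interest £31.92; balance after payment £2,033.28.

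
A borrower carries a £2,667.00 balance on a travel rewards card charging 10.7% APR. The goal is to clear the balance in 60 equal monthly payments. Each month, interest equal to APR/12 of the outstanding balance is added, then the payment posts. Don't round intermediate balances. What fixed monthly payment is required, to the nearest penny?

Monthly rate r = 10.7%/12 = 0.891667% = 0.00891667.
Level-payment amortization: P = B₀·r / (1 − (1+r)^(−n)) = 2667.00·0.00891667 / (1 − 1.00892^(−60)).
Denominator 1 − (1+r)^(−60) = 0.412940368.
P = 23.7808 / 0.412940368 ≈ 57.59.

£57.59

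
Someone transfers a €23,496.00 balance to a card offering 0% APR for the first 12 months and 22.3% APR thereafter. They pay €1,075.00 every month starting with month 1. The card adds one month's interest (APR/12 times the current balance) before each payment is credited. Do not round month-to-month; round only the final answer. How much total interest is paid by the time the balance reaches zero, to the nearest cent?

Promo months 1–12 at r₀ = 0%/12 = 0; months 13+ at r₁ = 22.3%/12 = 0.0185833.
After month 12 (no interest yet): B = €23,496.00 − 12·€1,075.00 = €10,596.00.
Then at r₁ with €1,075.00/mo: n₂ = −ln(1 − r₁·B/P)/ln(1+r₁) ≈ 10.99 → 11 more payments.
Total paid = 22·€1,075.00 + €1,062.57 = €24,712.57; interest = €24,712.57 − €23,496.00 = €1,216.57.

€1,216.57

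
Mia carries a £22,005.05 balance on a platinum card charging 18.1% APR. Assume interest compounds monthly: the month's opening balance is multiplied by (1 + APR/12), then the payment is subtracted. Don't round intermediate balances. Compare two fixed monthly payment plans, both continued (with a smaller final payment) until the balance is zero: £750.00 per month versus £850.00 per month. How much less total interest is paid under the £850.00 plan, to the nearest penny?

£1,165.92

Monthly rate r = 18.1%/12 = 1.50833% = 0.0150833.
At £750.00/mo: n = ⌈−ln(1 − rB₀/P)/ln(1+r)⌉ = 40 payments (last £26.12); total interest = total paid − £22,005.05 = £7,271.07.
At £850.00/mo: 34 payments (last £60.20); total interest £6,105.15.
Interest saved = £7,271.07 − £6,105.15 = £1,165.92.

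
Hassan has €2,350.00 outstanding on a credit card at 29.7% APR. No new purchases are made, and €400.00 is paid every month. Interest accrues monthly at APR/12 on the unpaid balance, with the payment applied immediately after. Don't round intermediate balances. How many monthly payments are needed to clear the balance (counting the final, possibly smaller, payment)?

7 months

Monthly rate r = 29.7%/12 = 2.475% = 0.02475.
Recurrence: B ← B·(1+r) − €400.00.
Month 1: interest €58.16; balance after payment €2,008.16.
Month 2: interest €49.70; balance after payment €1,657.86.
Closed form: n = −ln(1 − rB₀/P)/ln(1+r) = −ln(0.85459)/ln(1.02475) ≈ 6.427, so the balance reaches zero during payment 7.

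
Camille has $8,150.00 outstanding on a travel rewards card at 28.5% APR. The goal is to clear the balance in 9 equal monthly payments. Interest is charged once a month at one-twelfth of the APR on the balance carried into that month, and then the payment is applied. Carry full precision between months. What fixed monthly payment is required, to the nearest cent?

Monthly rate r = 28.5%/12 = 2.375% = 0.02375.
Level-payment amortization: P = B₀·r / (1 − (1+r)^(−n)) = 8150.00·0.02375 / (1 − 1.02375^(−9)).
Denominator 1 − (1+r)^(−9) = 0.190429327.
P = 193.562 / 0.190429327 ≈ 1016.45.

$1,016.45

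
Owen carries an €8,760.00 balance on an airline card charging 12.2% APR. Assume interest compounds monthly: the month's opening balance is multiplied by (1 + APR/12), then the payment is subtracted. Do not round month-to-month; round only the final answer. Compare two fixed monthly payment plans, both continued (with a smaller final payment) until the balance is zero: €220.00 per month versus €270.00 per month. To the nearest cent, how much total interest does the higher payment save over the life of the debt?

€601.58

Monthly rate r = 12.2%/12 = 1.01667% = 0.0101667.
At €220.00/mo: n = ⌈−ln(1 − rB₀/P)/ln(1+r)⌉ = 52 payments (last €65.62); total interest = total paid − €8,760.00 = €2,525.62.
At €270.00/mo: 40 payments (last €154.04); total interest €1,924.04.
Interest saved = €2,525.62 − €1,924.04 = €601.58.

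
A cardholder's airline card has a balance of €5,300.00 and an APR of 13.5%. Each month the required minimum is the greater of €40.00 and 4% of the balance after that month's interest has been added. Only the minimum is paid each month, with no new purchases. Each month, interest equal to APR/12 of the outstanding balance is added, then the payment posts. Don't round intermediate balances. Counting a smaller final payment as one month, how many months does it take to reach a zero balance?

86 months

Monthly rate r = 13.5%/12 = 1.125% = 0.01125.
While 4% of the post-interest balance exceeds €40.00, each month B ← (B·(1+r))·(1 − 0.04), i.e. B shrinks by the factor (1+r)·0.96 = 0.9708.
This holds for months 1–57. Entering month 58 the balance is €978.75; 4% of the post-interest balance is now below €40.00, so the flat €40.00 minimum applies from here.
From month 58 a fixed €40.00 at rate r clears €978.75 in 29 more payments. Total: 57 + 29 = 86 months.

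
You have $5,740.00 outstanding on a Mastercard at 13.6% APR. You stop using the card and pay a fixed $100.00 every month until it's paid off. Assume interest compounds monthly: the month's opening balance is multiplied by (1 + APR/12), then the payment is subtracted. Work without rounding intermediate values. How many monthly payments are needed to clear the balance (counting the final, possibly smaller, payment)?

94 payments

Monthly rate r = 13.6%/12 = 1.13333% = 0.0113333.
Recurrence: B ← B·(1+r) − $100.00.
Month 1: interest $65.05; balance after payment $5,705.05.
Month 2: interest $64.66; balance after payment $5,669.71.
Closed form: n = −ln(1 − rB₀/P)/ln(1+r) = −ln(0.34947)/ln(1.01133) ≈ 93.291, so the balance reaches zero during payment 94.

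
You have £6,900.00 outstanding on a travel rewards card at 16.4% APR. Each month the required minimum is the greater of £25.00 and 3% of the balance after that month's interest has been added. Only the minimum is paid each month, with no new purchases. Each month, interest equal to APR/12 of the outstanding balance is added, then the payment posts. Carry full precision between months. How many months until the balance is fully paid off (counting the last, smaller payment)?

Monthly rate r = 16.4%/12 = 1.36667% = 0.0136667.
While 3% of the post-interest balance exceeds £25.00, each month B ← (B·(1+r))·(1 − 0.03), i.e. B shrinks by the factor (1+r)·0.97 = 0.98326.
This holds for months 1–126. Entering month 127 the balance is £822.01; 3% of the post-interest balance is now below £25.00, so the flat £25.00 minimum applies from here.
From month 127 a fixed £25.00 at rate r clears £822.01 in 44 more payments. Total: 126 + 44 = 170 months.

170 months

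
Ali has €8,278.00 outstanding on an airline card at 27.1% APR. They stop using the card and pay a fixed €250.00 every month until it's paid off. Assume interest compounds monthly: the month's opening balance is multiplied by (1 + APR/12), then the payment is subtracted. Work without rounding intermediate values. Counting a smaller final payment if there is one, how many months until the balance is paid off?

Monthly rate r = 27.1%/12 = 2.25833% = 0.0225833.
Recurrence: B ← B·(1+r) − €250.00.
Month 1: interest €186.94; balance after payment €8,214.94.
Month 2: interest €185.52; balance after payment €8,150.47.
Closed form: n = −ln(1 − rB₀/P)/ln(1+r) = −ln(0.25222)/ln(1.02258) ≈ 61.680, so the balance reaches zero during payment 62.

62 months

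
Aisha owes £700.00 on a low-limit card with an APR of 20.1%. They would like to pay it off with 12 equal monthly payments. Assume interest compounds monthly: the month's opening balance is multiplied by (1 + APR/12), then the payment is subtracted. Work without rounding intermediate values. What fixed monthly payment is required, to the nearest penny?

£64.88

Monthly rate r = 20.1%/12 = 1.675% = 0.01675.
Level-payment amortization: P = B₀·r / (1 − (1+r)^(−n)) = 700.00·0.01675 / (1 − 1.01675^(−12)).
Denominator 1 − (1+r)^(−12) = 0.180724765.
P = 11.725 / 0.180724765 ≈ 64.88.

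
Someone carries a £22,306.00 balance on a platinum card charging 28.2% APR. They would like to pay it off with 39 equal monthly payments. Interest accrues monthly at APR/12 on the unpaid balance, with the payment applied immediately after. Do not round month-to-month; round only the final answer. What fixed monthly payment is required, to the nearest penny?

£879.78

Monthly rate r = 28.2%/12 = 2.35% = 0.0235.
Level-payment amortization: P = B₀·r / (1 − (1+r)^(−n)) = 22306.00·0.0235 / (1 − 1.0235^(−39)).
Denominator 1 − (1+r)^(−39) = 0.595820793.
P = 524.191 / 0.595820793 ≈ 879.78.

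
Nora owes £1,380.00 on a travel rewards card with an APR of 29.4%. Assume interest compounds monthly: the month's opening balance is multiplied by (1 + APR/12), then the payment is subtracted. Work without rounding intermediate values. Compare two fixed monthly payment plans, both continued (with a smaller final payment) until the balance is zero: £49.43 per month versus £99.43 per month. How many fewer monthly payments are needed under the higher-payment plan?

30 fewer payments

Monthly rate r = 29.4%/12 = 2.45% = 0.0245.
At £49.43/mo: n = ⌈−ln(1 − rB₀/P)/ln(1+r)⌉ = 48 payments (last £29.52); total interest = total paid − £1,380.00 = £972.73.
At £99.43/mo: 18 payments (last £16.99); total interest £327.30.
Payments saved = 48 − 18 = 30.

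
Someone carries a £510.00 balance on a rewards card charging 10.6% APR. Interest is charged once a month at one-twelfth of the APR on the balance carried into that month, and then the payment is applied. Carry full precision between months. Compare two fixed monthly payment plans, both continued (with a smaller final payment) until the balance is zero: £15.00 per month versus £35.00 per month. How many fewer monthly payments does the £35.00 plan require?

Monthly rate r = 10.6%/12 = 0.883333% = 0.00883333.
At £15.00/mo: n = ⌈−ln(1 − rB₀/P)/ln(1+r)⌉ = 41 payments (last £9.17); total interest = total paid − £510.00 = £99.17.
At £35.00/mo: 16 payments (last £23.38); total interest £38.38.
Payments saved = 41 − 16 = 25.

25 fewer payments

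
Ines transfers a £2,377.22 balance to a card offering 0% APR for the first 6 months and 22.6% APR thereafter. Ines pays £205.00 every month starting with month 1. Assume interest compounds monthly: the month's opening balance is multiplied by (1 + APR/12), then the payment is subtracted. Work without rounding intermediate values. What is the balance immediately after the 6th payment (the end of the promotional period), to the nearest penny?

£1,147.22

Promo months 1–6 at r₀ = 0%/12 = 0; months 7+ at r₁ = 22.6%/12 = 0.0188333.
After month 6 (no interest yet): B = £2,377.22 − 6·£205.00 = £1,147.22.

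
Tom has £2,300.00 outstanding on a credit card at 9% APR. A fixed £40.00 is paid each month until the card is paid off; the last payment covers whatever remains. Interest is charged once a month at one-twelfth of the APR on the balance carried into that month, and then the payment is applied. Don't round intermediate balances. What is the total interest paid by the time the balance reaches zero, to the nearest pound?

Monthly rate r = 9%/12 = 0.75% = 0.0075.
Payoff takes n = ⌈−ln(1 − rB₀/P)/ln(1+r)⌉ = ⌈75.524⌉ = 76 payments; the last is £20.99.
Total paid = 75·£40.00 + £20.99 = £3,020.99.
Total interest = total paid − principal = £3,020.99 − £2,300.00 = £720.99.

£721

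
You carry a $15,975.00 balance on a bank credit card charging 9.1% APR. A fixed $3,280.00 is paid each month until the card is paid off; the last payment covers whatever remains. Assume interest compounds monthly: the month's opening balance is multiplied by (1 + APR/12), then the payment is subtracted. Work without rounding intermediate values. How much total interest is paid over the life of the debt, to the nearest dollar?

Monthly rate r = 9.1%/12 = 0.758333% = 0.00758333.
Payoff takes n = ⌈−ln(1 − rB₀/P)/ln(1+r)⌉ = ⌈4.981⌉ = 5 payments; the last is $3,219.35.
Total paid = 4·$3,280.00 + $3,219.35 = $16,339.35.
Total interest = total paid − principal = $16,339.35 − $15,975.00 = $364.35.

$364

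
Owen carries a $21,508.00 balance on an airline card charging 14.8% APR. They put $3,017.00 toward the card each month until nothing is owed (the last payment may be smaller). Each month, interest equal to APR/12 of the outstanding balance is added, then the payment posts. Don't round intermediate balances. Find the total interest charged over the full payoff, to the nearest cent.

Monthly rate r = 14.8%/12 = 1.23333% = 0.0123333.
Payoff takes n = ⌈−ln(1 − rB₀/P)/ln(1+r)⌉ = ⌈7.508⌉ = 8 payments; the last is $1,537.05.
Total paid = 7·$3,017.00 + $1,537.05 = $22,656.05.
Total interest = total paid − principal = $22,656.05 − $21,508.00 = $1,148.05.

$1,148.05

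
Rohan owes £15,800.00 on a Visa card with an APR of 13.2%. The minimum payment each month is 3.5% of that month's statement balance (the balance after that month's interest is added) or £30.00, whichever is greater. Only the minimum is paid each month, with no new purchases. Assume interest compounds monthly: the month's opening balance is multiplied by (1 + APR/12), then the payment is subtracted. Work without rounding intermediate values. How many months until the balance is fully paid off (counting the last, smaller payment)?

153 months

Monthly rate r = 13.2%/12 = 1.1% = 0.011.
While 3.5% of the post-interest balance exceeds £30.00, each month B ← (B·(1+r))·(1 − 0.035), i.e. B shrinks by the factor (1+r)·0.965 = 0.97561.
This holds for months 1–119. Entering month 120 the balance is £837.13; 3.5% of the post-interest balance is now below £30.00, so the flat £30.00 minimum applies from here.
From month 120 a fixed £30.00 at rate r clears £837.13 in 34 more payments. Total: 119 + 34 = 153 months.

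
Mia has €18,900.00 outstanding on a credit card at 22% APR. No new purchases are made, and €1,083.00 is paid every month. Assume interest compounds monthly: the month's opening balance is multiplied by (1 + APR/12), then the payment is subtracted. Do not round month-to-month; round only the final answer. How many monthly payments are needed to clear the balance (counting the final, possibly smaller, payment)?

Monthly rate r = 22%/12 = 1.83333% = 0.0183333.
Recurrence: B ← B·(1+r) − €1,083.00.
Month 1: interest €346.50; balance after payment €18,163.50.
Month 2: interest €333.00; balance after payment €17,413.50.
Closed form: n = −ln(1 − rB₀/P)/ln(1+r) = −ln(0.68006)/ln(1.01833) ≈ 21.224, so the balance reaches zero during payment 22.

22 payments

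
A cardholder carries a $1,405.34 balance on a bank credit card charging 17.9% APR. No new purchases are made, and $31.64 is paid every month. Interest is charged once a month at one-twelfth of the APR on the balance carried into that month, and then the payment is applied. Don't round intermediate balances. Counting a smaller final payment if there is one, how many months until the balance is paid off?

Monthly rate r = 17.9%/12 = 1.49167% = 0.0149167.
Recurrence: B ← B·(1+r) − $31.64.
Month 1: interest $20.96; balance after payment $1,394.66.
Month 2: interest $20.80; balance after payment $1,383.83.
Closed form: n = −ln(1 − rB₀/P)/ln(1+r) = −ln(0.33745)/ln(1.01492) ≈ 73.368, so the balance reaches zero during payment 74.

74 payments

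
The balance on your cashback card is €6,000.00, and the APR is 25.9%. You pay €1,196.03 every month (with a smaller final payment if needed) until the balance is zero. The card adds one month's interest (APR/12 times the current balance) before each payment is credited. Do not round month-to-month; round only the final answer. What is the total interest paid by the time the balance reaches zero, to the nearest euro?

Monthly rate r = 25.9%/12 = 2.15833% = 0.0215833.
Payoff takes n = ⌈−ln(1 − rB₀/P)/ln(1+r)⌉ = ⌈5.367⌉ = 6 payments; the last is €441.46.
Total paid = 5·€1,196.03 + €441.46 = €6,421.61.
Total interest = total paid − principal = €6,421.61 − €6,000.00 = €421.61.

€422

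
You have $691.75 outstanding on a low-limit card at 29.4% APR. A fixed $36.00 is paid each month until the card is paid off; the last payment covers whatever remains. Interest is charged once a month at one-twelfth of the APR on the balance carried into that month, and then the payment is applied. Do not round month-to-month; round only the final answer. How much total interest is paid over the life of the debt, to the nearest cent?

$254.78

Monthly rate r = 29.4%/12 = 2.45% = 0.0245.
Payoff takes n = ⌈−ln(1 − rB₀/P)/ln(1+r)⌉ = ⌈26.290⌉ = 27 payments; the last is $10.53.
Total paid = 26·$36.00 + $10.53 = $946.53.
Total interest = total paid − principal = $946.53 − $691.75 = $254.78.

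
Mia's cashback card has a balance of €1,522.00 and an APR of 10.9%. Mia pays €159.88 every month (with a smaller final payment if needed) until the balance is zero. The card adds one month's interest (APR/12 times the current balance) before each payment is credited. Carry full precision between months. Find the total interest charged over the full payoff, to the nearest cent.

€77.08

Monthly rate r = 10.9%/12 = 0.908333% = 0.00908333.
Payoff takes n = ⌈−ln(1 − rB₀/P)/ln(1+r)⌉ = ⌈10.002⌉ = 11 payments; the last is €0.28.
Total paid = 10·€159.88 + €0.28 = €1,599.08.
Total interest = total paid − principal = €1,599.08 − €1,522.00 = €77.08.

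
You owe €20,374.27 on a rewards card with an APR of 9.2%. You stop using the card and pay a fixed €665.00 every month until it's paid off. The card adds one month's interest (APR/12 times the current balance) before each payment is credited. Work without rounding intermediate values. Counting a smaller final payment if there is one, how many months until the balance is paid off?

Monthly rate r = 9.2%/12 = 0.766667% = 0.00766667.
Recurrence: B ← B·(1+r) − €665.00.
Month 1: interest €156.20; balance after payment €19,865.47.
Month 2: interest €152.30; balance after payment €19,352.77.
Closed form: n = −ln(1 − rB₀/P)/ln(1+r) = −ln(0.76511)/ln(1.00767) ≈ 35.056, so the balance reaches zero during payment 36.

36 months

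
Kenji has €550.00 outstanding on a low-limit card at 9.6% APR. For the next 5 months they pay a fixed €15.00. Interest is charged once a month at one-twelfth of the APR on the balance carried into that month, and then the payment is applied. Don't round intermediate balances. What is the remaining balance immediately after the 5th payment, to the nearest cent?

€496.15

Monthly rate r = 9.6%/12 = 0.8% = 0.008.
Each month: B ← B·(1+r) − €15.00.
Month 1: interest €4.40; balance after payment €539.40.
Month 2: interest €4.32; balance after payment €528.72.
Month 3: interest €4.23; balance after payment €517.94.
Month 4: interest €4.14; balance after payment €507.09.
Month 5: interest €4.06; balance after payment €496.15.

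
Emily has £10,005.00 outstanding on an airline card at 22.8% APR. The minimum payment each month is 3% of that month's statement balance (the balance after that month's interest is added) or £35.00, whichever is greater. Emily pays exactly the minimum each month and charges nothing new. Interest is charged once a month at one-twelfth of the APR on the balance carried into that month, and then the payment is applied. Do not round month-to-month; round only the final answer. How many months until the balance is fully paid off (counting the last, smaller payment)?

238 months

Monthly rate r = 22.8%/12 = 1.9% = 0.019.
While 3% of the post-interest balance exceeds £35.00, each month B ← (B·(1+r))·(1 − 0.03), i.e. B shrinks by the factor (1+r)·0.97 = 0.98843.
This holds for months 1–187. Entering month 188 the balance is £1,135.28; 3% of the post-interest balance is now below £35.00, so the flat £35.00 minimum applies from here.
From month 188 a fixed £35.00 at rate r clears £1,135.28 in 51 more payments. Total: 187 + 51 = 238 months.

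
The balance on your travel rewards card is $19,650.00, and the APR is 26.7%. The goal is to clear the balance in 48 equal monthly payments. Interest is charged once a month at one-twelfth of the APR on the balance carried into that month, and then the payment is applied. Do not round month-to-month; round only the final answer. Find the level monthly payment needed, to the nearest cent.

$670.31

Monthly rate r = 26.7%/12 = 2.225% = 0.02225.
Level-payment amortization: P = B₀·r / (1 − (1+r)^(−n)) = 19650.00·0.02225 / (1 − 1.02225^(−48)).
Denominator 1 − (1+r)^(−48) = 0.652257096.
P = 437.212 / 0.652257096 ≈ 670.31.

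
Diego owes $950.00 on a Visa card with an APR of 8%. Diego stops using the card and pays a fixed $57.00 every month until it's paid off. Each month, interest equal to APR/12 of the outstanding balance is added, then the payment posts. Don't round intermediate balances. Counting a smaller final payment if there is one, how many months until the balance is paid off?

18 payments

Monthly rate r = 8%/12 = 0.666667% = 0.00666667.
Recurrence: B ← B·(1+r) − $57.00.
Month 1: interest $6.33; balance after payment $899.33.
Month 2: interest $6.00; balance after payment $848.33.
Closed form: n = −ln(1 − rB₀/P)/ln(1+r) = −ln(0.88889)/ln(1.00667) ≈ 17.726, so the balance reaches zero during payment 18.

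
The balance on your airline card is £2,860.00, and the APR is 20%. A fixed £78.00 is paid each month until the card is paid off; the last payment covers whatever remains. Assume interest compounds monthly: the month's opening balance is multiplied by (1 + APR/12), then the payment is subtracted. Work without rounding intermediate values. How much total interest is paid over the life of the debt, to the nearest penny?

Monthly rate r = 20%/12 = 1.66667% = 0.0166667.
Payoff takes n = ⌈−ln(1 − rB₀/P)/ln(1+r)⌉ = ⌈57.139⌉ = 58 payments; the last is £10.89.
Total paid = 57·£78.00 + £10.89 = £4,456.89.
Total interest = total paid − principal = £4,456.89 − £2,860.00 = £1,596.89.

£1,596.89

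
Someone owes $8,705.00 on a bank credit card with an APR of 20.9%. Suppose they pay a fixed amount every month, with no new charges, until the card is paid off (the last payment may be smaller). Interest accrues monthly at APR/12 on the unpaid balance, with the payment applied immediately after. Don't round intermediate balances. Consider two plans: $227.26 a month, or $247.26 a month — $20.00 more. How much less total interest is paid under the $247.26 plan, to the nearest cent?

Monthly rate r = 20.9%/12 = 1.74167% = 0.0174167.
At $227.26/mo: n = ⌈−ln(1 − rB₀/P)/ln(1+r)⌉ = 64 payments (last $160.99); total interest = total paid − $8,705.00 = $5,773.37.
At $247.26/mo: 56 payments (last $1.39); total interest $4,895.69.
Interest saved = $5,773.37 − $4,895.69 = $877.68.

$877.68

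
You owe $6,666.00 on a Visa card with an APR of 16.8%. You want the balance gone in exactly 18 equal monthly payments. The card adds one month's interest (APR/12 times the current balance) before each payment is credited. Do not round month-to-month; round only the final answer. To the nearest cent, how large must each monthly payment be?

Monthly rate r = 16.8%/12 = 1.4% = 0.014.
Level-payment amortization: P = B₀·r / (1 − (1+r)^(−n)) = 6666.00·0.014 / (1 − 1.014^(−18)).
Denominator 1 − (1+r)^(−18) = 0.221395678.
P = 93.324 / 0.221395678 ≈ 421.53.

$421.53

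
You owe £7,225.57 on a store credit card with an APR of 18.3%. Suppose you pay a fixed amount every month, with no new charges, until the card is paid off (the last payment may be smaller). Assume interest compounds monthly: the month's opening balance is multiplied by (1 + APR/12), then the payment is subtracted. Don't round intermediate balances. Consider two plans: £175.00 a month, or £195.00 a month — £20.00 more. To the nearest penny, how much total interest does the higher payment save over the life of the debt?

£758.66

Monthly rate r = 18.3%/12 = 1.525% = 0.01525.
At £175.00/mo: n = ⌈−ln(1 − rB₀/P)/ln(1+r)⌉ = 66 payments (last £110.82); total interest = total paid − £7,225.57 = £4,260.25.
At £195.00/mo: 56 payments (last £2.16); total interest £3,501.59.
Interest saved = £4,260.25 − £3,501.59 = £758.66.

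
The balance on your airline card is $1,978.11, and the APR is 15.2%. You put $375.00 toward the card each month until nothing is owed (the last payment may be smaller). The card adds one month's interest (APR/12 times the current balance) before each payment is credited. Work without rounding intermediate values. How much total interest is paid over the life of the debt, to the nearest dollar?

$83

Monthly rate r = 15.2%/12 = 1.26667% = 0.0126667.
Payoff takes n = ⌈−ln(1 − rB₀/P)/ln(1+r)⌉ = ⌈5.494⌉ = 6 payments; the last is $185.82.
Total paid = 5·$375.00 + $185.82 = $2,060.82.
Total interest = total paid − principal = $2,060.82 − $1,978.11 = $82.71.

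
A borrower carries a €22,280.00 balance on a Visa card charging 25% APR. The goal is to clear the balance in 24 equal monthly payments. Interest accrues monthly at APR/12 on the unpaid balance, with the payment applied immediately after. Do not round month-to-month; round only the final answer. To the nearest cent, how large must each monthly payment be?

Monthly rate r = 25%/12 = 2.08333% = 0.0208333.
Level-payment amortization: P = B₀·r / (1 − (1+r)^(−n)) = 22280.00·0.0208333 / (1 − 1.02083^(−24)).
Denominator 1 − (1+r)^(−24) = 0.39034551.
P = 464.167 / 0.39034551 ≈ 1189.12.

€1,189.12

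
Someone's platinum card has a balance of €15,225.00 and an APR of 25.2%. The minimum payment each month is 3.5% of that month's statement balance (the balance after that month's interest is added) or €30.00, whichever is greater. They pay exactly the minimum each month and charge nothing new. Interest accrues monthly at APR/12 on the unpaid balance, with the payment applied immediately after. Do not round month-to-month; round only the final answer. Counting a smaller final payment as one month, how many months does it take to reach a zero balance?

238 months

Monthly rate r = 25.2%/12 = 2.1% = 0.021.
While 3.5% of the post-interest balance exceeds €30.00, each month B ← (B·(1+r))·(1 − 0.035), i.e. B shrinks by the factor (1+r)·0.965 = 0.98526.
This holds for months 1–196. Entering month 197 the balance is €829.77; 3.5% of the post-interest balance is now below €30.00, so the flat €30.00 minimum applies from here.
From month 197 a fixed €30.00 at rate r clears €829.77 in 42 more payments. Total: 196 + 42 = 238 months.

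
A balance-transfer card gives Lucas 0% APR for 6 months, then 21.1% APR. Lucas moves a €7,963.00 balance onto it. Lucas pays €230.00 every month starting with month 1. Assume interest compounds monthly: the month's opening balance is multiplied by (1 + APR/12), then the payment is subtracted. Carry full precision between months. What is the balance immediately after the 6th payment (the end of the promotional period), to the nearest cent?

Promo months 1–6 at r₀ = 0%/12 = 0; months 7+ at r₁ = 21.1%/12 = 0.0175833.
After month 6 (no interest yet): B = €7,963.00 − 6·€230.00 = €6,583.00.

€6,583.00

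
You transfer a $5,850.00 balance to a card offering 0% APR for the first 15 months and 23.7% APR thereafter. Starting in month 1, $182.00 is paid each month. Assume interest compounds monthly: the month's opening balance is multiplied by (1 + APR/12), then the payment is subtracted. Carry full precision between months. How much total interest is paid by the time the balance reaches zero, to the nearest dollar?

Promo months 1–15 at r₀ = 0%/12 = 0; months 16+ at r₁ = 23.7%/12 = 0.01975.
After month 15 (no interest yet): B = $5,850.00 − 15·$182.00 = $3,120.00.
Then at r₁ with $182.00/mo: n₂ = −ln(1 − r₁·B/P)/ln(1+r₁) ≈ 21.14 → 22 more payments.
Total paid = 36·$182.00 + $24.83 = $6,576.83; interest = $6,576.83 − $5,850.00 = $726.83.

$727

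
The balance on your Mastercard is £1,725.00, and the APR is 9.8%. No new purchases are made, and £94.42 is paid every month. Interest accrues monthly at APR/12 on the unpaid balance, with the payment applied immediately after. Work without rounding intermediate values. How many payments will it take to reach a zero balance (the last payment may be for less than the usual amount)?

20 months

Monthly rate r = 9.8%/12 = 0.816667% = 0.00816667.
Recurrence: B ← B·(1+r) − £94.42.
Month 1: interest £14.09; balance after payment £1,644.67.
Month 2: interest £13.43; balance after payment £1,563.68.
Closed form: n = −ln(1 − rB₀/P)/ln(1+r) = −ln(0.8508)/ln(1.00817) ≈ 19.866, so the balance reaches zero during payment 20.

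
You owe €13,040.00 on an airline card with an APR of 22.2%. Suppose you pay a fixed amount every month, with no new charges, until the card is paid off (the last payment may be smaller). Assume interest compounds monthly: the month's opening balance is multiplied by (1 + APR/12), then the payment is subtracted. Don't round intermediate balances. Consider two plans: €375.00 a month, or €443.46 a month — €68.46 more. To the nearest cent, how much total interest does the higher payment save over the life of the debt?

€2,092.27

Monthly rate r = 22.2%/12 = 1.85% = 0.0185.
At €375.00/mo: n = ⌈−ln(1 − rB₀/P)/ln(1+r)⌉ = 57 payments (last €89.52); total interest = total paid − €13,040.00 = €8,049.52.
At €443.46/mo: 43 payments (last €371.93); total interest €5,957.25.
Interest saved = €8,049.52 − €5,957.25 = €2,092.27.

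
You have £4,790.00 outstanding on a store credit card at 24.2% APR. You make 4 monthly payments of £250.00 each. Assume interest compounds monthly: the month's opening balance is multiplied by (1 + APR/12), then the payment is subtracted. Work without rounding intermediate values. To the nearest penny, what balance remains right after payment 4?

£4,157.58

Monthly rate r = 24.2%/12 = 2.01667% = 0.0201667.
Each month: B ← B·(1+r) − £250.00.
Month 1: interest £96.60; balance after payment £4,636.60.
Month 2: interest £93.50; balance after payment £4,480.10.
Month 3: interest £90.35; balance after payment £4,320.45.
Month 4: interest £87.13; balance after payment £4,157.58.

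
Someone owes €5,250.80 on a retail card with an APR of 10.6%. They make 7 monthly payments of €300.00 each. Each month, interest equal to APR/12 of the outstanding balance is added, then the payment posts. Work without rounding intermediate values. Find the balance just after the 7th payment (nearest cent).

€3,427.73

Monthly rate r = 10.6%/12 = 0.883333% = 0.00883333.
Each month: B ← B·(1+r) − €300.00.
Month 1: interest €46.38; balance after payment €4,997.18.
Month 2: interest €44.14; balance after payment €4,741.32.
Month 3: interest €41.88; balance after payment €4,483.21.
Month 4: interest €39.60; balance after payment €4,222.81.
Month 5: interest €37.30; balance after payment €3,960.11.
Month 6: interest €34.98; balance after payment €3,695.09.
Month 7: interest €32.64; balance after payment €3,427.73.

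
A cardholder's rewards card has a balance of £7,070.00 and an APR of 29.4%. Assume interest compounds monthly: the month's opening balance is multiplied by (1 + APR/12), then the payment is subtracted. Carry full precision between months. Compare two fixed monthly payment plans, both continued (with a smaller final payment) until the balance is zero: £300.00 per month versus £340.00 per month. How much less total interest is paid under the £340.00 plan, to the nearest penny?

£670.21

Monthly rate r = 29.4%/12 = 2.45% = 0.0245.
At £300.00/mo: n = ⌈−ln(1 − rB₀/P)/ln(1+r)⌉ = 36 payments (last £175.96); total interest = total paid − £7,070.00 = £3,605.96.
At £340.00/mo: 30 payments (last £145.75); total interest £2,935.75.
Interest saved = £3,605.96 − £2,935.75 = £670.21.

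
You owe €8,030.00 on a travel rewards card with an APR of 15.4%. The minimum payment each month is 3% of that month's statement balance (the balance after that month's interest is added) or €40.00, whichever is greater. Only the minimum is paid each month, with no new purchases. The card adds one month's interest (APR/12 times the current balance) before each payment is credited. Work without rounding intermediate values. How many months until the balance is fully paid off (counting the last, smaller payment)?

Monthly rate r = 15.4%/12 = 1.28333% = 0.0128333.
While 3% of the post-interest balance exceeds €40.00, each month B ← (B·(1+r))·(1 − 0.03), i.e. B shrinks by the factor (1+r)·0.97 = 0.98245.
This holds for months 1–103. Entering month 104 the balance is €1,296.03; 3% of the post-interest balance is now below €40.00, so the flat €40.00 minimum applies from here.
From month 104 a fixed €40.00 at rate r clears €1,296.03 in 43 more payments. Total: 103 + 43 = 146 months.

146 months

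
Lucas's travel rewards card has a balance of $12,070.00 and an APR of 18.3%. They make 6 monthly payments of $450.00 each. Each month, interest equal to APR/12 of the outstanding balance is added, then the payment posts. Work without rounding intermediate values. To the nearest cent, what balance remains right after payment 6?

Monthly rate r = 18.3%/12 = 1.525% = 0.01525.
Each month: B ← B·(1+r) − $450.00.
Month 1: interest $184.07; balance after payment $11,804.07.
Month 2: interest $180.01; balance after payment $11,534.08.
Month 3: interest $175.89; balance after payment $11,259.97.
Month 4: interest $171.71; balance after payment $10,981.69.
Month 5: interest $167.47; balance after payment $10,699.16.
Month 6: interest $163.16; balance after payment $10,412.32.

$10,412.32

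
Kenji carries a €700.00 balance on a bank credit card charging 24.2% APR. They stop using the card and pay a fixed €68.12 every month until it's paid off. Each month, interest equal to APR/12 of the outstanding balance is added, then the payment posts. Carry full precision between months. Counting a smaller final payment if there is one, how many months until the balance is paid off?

12 payments

Monthly rate r = 24.2%/12 = 2.01667% = 0.0201667.
Recurrence: B ← B·(1+r) − €68.12.
Month 1: interest €14.12; balance after payment €646.00.
Month 2: interest €13.03; balance after payment €590.90.
Closed form: n = −ln(1 − rB₀/P)/ln(1+r) = −ln(0.79277)/ln(1.02017) ≈ 11.631, so the balance reaches zero during payment 12.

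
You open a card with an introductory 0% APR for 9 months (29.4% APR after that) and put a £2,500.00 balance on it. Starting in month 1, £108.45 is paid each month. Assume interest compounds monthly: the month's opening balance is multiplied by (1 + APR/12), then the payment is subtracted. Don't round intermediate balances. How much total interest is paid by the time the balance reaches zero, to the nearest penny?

£367.23

Promo months 1–9 at r₀ = 0%/12 = 0; months 10+ at r₁ = 29.4%/12 = 0.0245.
After month 9 (no interest yet): B = £2,500.00 − 9·£108.45 = £1,523.95.
Then at r₁ with £108.45/mo: n₂ = −ln(1 − r₁·B/P)/ln(1+r₁) ≈ 17.44 → 18 more payments.
Total paid = 26·£108.45 + £47.53 = £2,867.23; interest = £2,867.23 − £2,500.00 = £367.23.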